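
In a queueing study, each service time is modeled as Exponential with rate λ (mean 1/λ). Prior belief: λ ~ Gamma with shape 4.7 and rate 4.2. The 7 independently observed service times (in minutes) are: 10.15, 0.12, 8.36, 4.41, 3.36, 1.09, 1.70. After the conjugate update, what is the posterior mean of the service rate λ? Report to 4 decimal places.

With a Gamma(shape α, rate β) prior on the exponential rate λ, the posterior after n observations with total T = Σxᵢ is Gamma(α+n, β+T).
Sum of observations T = 29.19 minutes; n = 7.
Posterior: Gamma(4.7+7, 4.2+29.19) = Gamma(11.7, 33.39).
Posterior mean of λ = α/β = 11.7/33.39 = 0.3504.

0.3504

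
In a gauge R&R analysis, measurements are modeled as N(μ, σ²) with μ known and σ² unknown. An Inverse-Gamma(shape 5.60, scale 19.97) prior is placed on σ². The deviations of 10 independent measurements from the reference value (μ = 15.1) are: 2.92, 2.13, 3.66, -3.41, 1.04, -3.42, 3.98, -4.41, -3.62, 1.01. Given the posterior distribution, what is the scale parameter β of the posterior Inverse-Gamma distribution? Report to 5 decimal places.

70.10900

With known mean μ and an Inverse-Gamma(α, β) prior on σ², the Normal likelihood is conjugate: posterior is Inv-Gamma(α + n/2, β + Σ(xᵢ−μ)²/2).
Σ(xᵢ−μ)² = (2.92)² + (2.13)² + (3.66)² + (-3.41)² + (1.04)² + (-3.42)² + (3.98)² + (-4.41)² + (-3.62)² + (1.01)² = 100.2780.
Posterior: Inv-Gamma(5.60 + 10/2, 19.97 + 100.2780/2) = Inv-Gamma(10.60, 70.10900).
Posterior β = 70.10900.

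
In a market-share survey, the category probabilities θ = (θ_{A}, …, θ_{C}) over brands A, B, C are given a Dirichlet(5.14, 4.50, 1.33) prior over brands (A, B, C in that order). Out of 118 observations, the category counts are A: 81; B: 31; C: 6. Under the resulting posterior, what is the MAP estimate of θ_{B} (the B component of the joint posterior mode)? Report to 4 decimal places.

The Dirichlet prior is conjugate to the Multinomial likelihood: each posterior αⱼ = prior αⱼ + observed count nⱼ.
Posterior concentration: (86.14, 35.50, 7.33), total = 128.97.
Joint mode component: (α_{B}−1)/(Σα−K) = 34.50/125.97 = 0.2739.

0.2739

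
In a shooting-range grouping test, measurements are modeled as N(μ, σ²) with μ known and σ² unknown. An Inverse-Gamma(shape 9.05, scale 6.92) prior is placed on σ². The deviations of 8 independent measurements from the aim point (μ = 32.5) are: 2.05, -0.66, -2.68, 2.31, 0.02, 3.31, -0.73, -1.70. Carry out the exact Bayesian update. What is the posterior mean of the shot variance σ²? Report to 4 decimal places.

With known mean μ and an Inverse-Gamma(α, β) prior on σ², the Normal likelihood is conjugate: posterior is Inv-Gamma(α + n/2, β + Σ(xᵢ−μ)²/2).
Σ(xᵢ−μ)² = (2.05)² + (-0.66)² + (-2.68)² + (2.31)² + (0.02)² + (3.31)² + (-0.73)² + (-1.70)² = 31.5360.
Posterior: Inv-Gamma(9.05 + 8/2, 6.92 + 31.5360/2) = Inv-Gamma(13.05, 22.68800).
E[σ²|data] = β/(α−1) = 22.68800/12.05 = 1.8828.

1.8828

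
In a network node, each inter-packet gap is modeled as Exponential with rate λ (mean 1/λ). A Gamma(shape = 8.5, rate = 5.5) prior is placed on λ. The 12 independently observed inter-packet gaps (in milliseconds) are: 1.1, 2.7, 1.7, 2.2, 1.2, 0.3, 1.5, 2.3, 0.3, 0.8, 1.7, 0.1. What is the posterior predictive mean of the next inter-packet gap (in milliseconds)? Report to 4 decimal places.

1.0974

With a Gamma(shape α, rate β) prior on the exponential rate λ, the posterior after n observations with total T = Σxᵢ is Gamma(α+n, β+T).
Sum of observations T = 15.9 milliseconds; n = 12.
Posterior: Gamma(8.5+12, 5.5+15.9) = Gamma(20.5, 21.4).
The predictive distribution for the next observation is Lomax; its mean is β/(α−1) = 21.4/19.5 = 1.0974.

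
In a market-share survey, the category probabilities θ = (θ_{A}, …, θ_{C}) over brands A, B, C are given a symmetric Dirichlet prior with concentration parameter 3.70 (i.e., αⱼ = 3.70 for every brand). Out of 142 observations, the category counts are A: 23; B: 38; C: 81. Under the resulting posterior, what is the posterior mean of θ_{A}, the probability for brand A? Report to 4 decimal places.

The Dirichlet prior is conjugate to the Multinomial likelihood: each posterior αⱼ = prior αⱼ + observed count nⱼ.
Posterior concentration: (26.70, 41.70, 84.70), total = 153.10.
E[θ_{A}|data] = α_{A}/Σα = 26.70/153.10 = 0.1744.

0.1744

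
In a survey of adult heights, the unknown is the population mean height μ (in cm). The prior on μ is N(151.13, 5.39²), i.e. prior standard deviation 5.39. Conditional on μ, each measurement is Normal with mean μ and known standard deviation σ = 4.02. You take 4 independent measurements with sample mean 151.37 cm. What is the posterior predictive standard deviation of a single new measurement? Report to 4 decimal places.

4.4393

For Normal data with known variance σ², a Normal(μ₀, σ₀²) prior on μ is conjugate. Posterior precision = 1/σ₀² + n/σ²; posterior mean is the precision-weighted average of μ₀ and x̄.
σ₀² = 5.39² = 29.0521, σ² = 4.02² = 16.1604; σ² + n·σ₀² = 16.1604 + 4·29.0521 = 132.3688.
Posterior precision = 1/σ₀² + n/σ² = 1/29.0521 + 4/16.1604 = (σ² + n·σ₀²)/(σ₀²σ²) = 132.3688/(29.0521·16.1604); posterior variance σₙ² = σ₀²σ²/(σ² + n·σ₀²) = 29.0521·16.1604/132.3688 = 3.546860.
Predictive variance for one new observation = σₙ² + σ² = 29.0521·16.1604/132.3688 + 16.1604 = σ²·(σ₀² + 132.3688)/132.3688 = 16.1604·161.4209/132.3688 = 19.707260; SD = √(16.1604·161.4209/132.3688) = 4.4393.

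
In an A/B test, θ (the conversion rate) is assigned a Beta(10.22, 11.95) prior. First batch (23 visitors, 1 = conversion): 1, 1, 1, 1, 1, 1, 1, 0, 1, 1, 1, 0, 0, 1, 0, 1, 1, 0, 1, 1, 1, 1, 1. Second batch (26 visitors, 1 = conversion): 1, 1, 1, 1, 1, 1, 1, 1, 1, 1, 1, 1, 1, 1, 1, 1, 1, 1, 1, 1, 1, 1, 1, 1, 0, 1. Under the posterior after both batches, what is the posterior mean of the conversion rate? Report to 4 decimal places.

The Beta prior is conjugate to a Binomial/Bernoulli likelihood; the update adds successes to α and failures to β.
After batch 1: Beta(10.22+18, 11.95+5) = Beta(28.22, 16.95).
After batch 2: Beta(28.22+25, 16.95+1) = Beta(53.22, 17.95).
Posterior mean = α/(α+β) = 53.22/71.17 = 0.7478.

0.7478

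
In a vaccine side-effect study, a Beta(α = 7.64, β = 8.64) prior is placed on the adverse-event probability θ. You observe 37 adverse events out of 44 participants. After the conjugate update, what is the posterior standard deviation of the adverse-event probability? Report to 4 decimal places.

The Beta prior is conjugate to a Binomial/Bernoulli likelihood; the update adds successes to α and failures to β.
Posterior: Beta(α+k, β+n−k) = Beta(7.64+37, 8.64+7) = Beta(44.64, 15.64).
Var = αβ/((α+β)²(α+β+1)) = 44.64·15.64/(60.28²·61.28) = 0.00313542; SD = √0.00313542 = 0.0560.

0.0560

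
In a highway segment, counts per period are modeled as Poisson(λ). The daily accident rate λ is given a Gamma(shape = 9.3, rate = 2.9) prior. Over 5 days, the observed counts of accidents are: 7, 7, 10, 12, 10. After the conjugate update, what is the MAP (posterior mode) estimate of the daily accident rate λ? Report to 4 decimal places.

6.8734

With a Gamma(shape α, rate β) prior, the Poisson likelihood is conjugate: the posterior is Gamma(α + ΣXᵢ, β + n).
Sum of counts S = 46 over n = 5 days.
Posterior: Gamma(α+S, β+n) = Gamma(9.3+46, 2.9+5) = Gamma(55.3, 7.9).
Mode of Gamma(α,β) for α≥1 is (α−1)/β = 54.3/7.9 = 6.8734.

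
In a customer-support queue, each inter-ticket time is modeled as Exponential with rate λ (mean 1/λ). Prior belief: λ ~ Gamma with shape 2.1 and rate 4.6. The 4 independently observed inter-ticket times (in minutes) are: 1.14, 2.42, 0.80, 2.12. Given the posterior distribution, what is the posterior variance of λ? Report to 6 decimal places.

0.049688

With a Gamma(shape α, rate β) prior on the exponential rate λ, the posterior after n observations with total T = Σxᵢ is Gamma(α+n, β+T).
Sum of observations T = 6.48 minutes; n = 4.
Posterior: Gamma(2.1+4, 4.6+6.48) = Gamma(6.1, 11.08).
Var = α/β² = 0.049688.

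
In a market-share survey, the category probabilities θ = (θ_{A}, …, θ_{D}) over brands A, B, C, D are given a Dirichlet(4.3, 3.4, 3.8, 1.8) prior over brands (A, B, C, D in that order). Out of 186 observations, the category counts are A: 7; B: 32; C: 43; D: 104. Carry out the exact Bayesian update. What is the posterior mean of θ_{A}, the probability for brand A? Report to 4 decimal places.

0.0567

The Dirichlet prior is conjugate to the Multinomial likelihood: each posterior αⱼ = prior αⱼ + observed count nⱼ.
Posterior concentration: (11.3, 35.4, 46.8, 105.8), total = 199.3.
E[θ_{A}|data] = α_{A}/Σα = 11.3/199.3 = 0.0567.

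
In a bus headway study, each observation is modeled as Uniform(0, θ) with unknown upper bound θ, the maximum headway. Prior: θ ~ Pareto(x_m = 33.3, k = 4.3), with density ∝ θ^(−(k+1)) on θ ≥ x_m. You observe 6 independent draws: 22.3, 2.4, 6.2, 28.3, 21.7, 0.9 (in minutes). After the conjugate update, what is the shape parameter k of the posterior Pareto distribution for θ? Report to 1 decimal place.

10.3

A Pareto(scale x_m, shape k) prior on the upper bound θ of Uniform(0, θ) is conjugate: posterior is Pareto(max(x_m, max xᵢ), k + n).
Sample maximum = 28.3; prior scale x_m = 33.3 → posterior scale = max = 33.3.
Posterior shape = 4.3 + 6 = 10.3.
Posterior shape k = 10.3.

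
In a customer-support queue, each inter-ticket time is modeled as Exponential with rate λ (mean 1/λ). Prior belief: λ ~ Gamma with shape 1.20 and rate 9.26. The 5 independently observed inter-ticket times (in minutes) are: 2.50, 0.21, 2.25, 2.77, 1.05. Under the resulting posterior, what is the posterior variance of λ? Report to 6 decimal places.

0.019051

With a Gamma(shape α, rate β) prior on the exponential rate λ, the posterior after n observations with total T = Σxᵢ is Gamma(α+n, β+T).
Sum of observations T = 8.78 minutes; n = 5.
Posterior: Gamma(1.20+5, 9.26+8.78) = Gamma(6.20, 18.04).
Var = α/β² = 0.019051.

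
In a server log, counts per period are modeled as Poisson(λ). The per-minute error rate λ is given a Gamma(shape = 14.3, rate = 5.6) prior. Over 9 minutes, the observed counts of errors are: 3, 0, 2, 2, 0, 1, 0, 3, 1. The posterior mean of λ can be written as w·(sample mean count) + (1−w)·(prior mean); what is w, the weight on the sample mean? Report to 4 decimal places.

With a Gamma(shape α, rate β) prior, the Poisson likelihood is conjugate: the posterior is Gamma(α + ΣXᵢ, β + n).
Posterior mean = (α₀+S)/(β₀+n) = [n/(β₀+n)]·(S/n) + [β₀/(β₀+n)]·(α₀/β₀), so only n and β₀ enter the weight.
Weight on data w = n/(β₀+n) = 9/(5.6+9) = 9/14.6 = 0.6164.

0.6164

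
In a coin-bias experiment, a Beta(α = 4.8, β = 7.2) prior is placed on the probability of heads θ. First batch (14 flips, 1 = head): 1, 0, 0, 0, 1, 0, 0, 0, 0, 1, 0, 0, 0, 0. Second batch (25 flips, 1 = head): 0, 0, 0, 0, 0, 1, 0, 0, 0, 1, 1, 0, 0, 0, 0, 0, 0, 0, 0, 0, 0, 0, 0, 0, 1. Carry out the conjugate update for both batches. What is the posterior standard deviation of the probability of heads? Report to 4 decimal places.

The Beta prior is conjugate to a Binomial/Bernoulli likelihood; the update adds successes to α and failures to β.
After batch 1: Beta(4.8+3, 7.2+11) = Beta(7.8, 18.2).
After batch 2: Beta(7.8+4, 18.2+21) = Beta(11.8, 39.2).
Var = αβ/((α+β)²(α+β+1)) = 11.8·39.2/(51.0²·52.0) = 0.00341999; SD = √0.00341999 = 0.0585.

0.0585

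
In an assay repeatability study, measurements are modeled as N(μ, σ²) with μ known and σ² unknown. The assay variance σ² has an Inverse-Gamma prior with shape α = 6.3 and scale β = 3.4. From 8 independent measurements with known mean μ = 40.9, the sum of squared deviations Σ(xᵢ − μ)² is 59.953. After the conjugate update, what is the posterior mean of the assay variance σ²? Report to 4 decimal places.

3.5889

With known mean μ and an Inverse-Gamma(α, β) prior on σ², the Normal likelihood is conjugate: posterior is Inv-Gamma(α + n/2, β + Σ(xᵢ−μ)²/2).
Posterior: Inv-Gamma(6.3 + 8/2, 3.4 + 59.953/2) = Inv-Gamma(10.30, 33.3765).
E[σ²|data] = β/(α−1) = 33.3765/9.30 = 3.5889.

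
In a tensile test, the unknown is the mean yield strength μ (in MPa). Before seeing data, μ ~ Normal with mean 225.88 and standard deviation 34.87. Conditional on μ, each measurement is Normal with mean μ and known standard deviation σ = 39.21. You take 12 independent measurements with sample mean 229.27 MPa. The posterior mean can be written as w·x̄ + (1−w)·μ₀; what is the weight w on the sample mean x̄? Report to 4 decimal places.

For Normal data with known variance σ², a Normal(μ₀, σ₀²) prior on μ is conjugate. Posterior precision = 1/σ₀² + n/σ²; posterior mean is the precision-weighted average of μ₀ and x̄.
σ₀² = 34.87² = 1215.9169, σ² = 39.21² = 1537.4241. Prior precision 1/σ₀² = 1/1215.9169; data precision n/σ² = 12/1537.4241.
w = (n/σ²)/(1/σ₀² + n/σ²) = n·σ₀²/(σ² + n·σ₀²) = 12·1215.9169/(1537.4241 + 12·1215.9169) = 14591.0028/16128.4269 = 0.9047.

0.9047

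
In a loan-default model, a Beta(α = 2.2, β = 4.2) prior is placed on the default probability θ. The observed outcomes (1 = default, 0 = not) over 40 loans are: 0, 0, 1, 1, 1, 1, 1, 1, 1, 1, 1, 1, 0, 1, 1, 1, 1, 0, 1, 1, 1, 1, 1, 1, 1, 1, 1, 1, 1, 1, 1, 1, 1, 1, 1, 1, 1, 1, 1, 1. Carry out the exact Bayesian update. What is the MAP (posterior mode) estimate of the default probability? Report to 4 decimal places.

0.8378

The Beta prior is conjugate to a Binomial/Bernoulli likelihood; the update adds successes to α and failures to β.
Posterior: Beta(α+k, β+n−k) = Beta(2.2+36, 4.2+4) = Beta(38.2, 8.2).
Mode of Beta(a,b) for a,b>1 is (a−1)/(a+b−2) = 37.2/44.4 = 0.8378.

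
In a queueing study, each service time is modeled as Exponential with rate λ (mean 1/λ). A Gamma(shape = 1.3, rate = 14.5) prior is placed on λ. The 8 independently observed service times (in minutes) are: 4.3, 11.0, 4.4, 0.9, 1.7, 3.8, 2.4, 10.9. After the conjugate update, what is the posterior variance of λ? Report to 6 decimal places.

With a Gamma(shape α, rate β) prior on the exponential rate λ, the posterior after n observations with total T = Σxᵢ is Gamma(α+n, β+T).
Sum of observations T = 39.4 minutes; n = 8.
Posterior: Gamma(1.3+8, 14.5+39.4) = Gamma(9.3, 53.9).
Var = α/β² = 0.003201.

0.003201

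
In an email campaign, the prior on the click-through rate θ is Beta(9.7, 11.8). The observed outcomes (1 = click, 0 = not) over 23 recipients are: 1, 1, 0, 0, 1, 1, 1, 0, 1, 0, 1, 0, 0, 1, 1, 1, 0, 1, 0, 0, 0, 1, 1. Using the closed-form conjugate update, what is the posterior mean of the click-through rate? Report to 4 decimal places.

0.5101

The Beta prior is conjugate to a Binomial/Bernoulli likelihood; the update adds successes to α and failures to β.
Posterior: Beta(α+k, β+n−k) = Beta(9.7+13, 11.8+10) = Beta(22.7, 21.8).
Posterior mean = α/(α+β) = 22.7/44.5 = 0.5101.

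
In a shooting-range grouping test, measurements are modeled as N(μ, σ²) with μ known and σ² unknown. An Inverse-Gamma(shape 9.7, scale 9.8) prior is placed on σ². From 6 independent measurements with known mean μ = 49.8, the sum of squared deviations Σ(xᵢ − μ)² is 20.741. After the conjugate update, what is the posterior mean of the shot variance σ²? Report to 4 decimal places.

1.7240

With known mean μ and an Inverse-Gamma(α, β) prior on σ², the Normal likelihood is conjugate: posterior is Inv-Gamma(α + n/2, β + Σ(xᵢ−μ)²/2).
Posterior: Inv-Gamma(9.7 + 6/2, 9.8 + 20.741/2) = Inv-Gamma(12.70, 20.1705).
E[σ²|data] = β/(α−1) = 20.1705/11.70 = 1.7240.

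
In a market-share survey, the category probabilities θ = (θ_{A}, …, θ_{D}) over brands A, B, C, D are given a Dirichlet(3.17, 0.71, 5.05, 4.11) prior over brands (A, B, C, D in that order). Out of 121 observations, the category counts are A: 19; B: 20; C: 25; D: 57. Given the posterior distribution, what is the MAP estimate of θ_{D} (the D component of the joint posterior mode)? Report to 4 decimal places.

0.4622

The Dirichlet prior is conjugate to the Multinomial likelihood: each posterior αⱼ = prior αⱼ + observed count nⱼ.
Posterior concentration: (22.17, 20.71, 30.05, 61.11), total = 134.04.
Joint mode component: (α_{D}−1)/(Σα−K) = 60.11/130.04 = 0.4622.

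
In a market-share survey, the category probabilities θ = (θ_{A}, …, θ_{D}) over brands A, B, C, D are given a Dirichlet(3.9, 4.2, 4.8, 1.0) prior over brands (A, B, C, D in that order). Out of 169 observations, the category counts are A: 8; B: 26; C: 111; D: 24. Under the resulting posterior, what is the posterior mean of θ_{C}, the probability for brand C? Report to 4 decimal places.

The Dirichlet prior is conjugate to the Multinomial likelihood: each posterior αⱼ = prior αⱼ + observed count nⱼ.
Posterior concentration: (11.9, 30.2, 115.8, 25.0), total = 182.9.
E[θ_{C}|data] = α_{C}/Σα = 115.8/182.9 = 0.6331.

0.6331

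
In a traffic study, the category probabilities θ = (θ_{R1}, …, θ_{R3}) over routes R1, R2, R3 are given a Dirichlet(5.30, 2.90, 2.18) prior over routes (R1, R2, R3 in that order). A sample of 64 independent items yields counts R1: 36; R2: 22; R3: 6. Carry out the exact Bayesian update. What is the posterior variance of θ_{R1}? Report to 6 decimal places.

The Dirichlet prior is conjugate to the Multinomial likelihood: each posterior αⱼ = prior αⱼ + observed count nⱼ.
Posterior concentration: (41.30, 24.90, 8.18), total = 74.38.
Var[θ_j] = α_j(Σα−α_j)/((Σα)²(Σα+1)) = 41.30·33.08/(74.38²·75.38) = 0.003276.

0.003276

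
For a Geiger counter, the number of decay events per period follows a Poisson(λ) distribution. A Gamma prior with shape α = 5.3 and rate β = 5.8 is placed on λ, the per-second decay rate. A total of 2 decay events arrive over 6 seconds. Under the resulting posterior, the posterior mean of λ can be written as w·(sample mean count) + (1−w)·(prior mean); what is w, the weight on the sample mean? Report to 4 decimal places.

With a Gamma(shape α, rate β) prior, the Poisson likelihood is conjugate: the posterior is Gamma(α + ΣXᵢ, β + n).
Posterior mean = (α₀+S)/(β₀+n) = [n/(β₀+n)]·(S/n) + [β₀/(β₀+n)]·(α₀/β₀), so only n and β₀ enter the weight.
Weight on data w = n/(β₀+n) = 6/(5.8+6) = 6/11.8 = 0.5085.

0.5085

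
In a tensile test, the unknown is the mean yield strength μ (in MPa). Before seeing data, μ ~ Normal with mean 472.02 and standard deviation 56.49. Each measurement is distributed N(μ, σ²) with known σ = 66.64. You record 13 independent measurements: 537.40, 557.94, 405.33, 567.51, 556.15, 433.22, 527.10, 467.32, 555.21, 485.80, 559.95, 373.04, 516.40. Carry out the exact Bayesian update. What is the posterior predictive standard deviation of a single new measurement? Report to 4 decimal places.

68.9164

For Normal data with known variance σ², a Normal(μ₀, σ₀²) prior on μ is conjugate. Posterior precision = 1/σ₀² + n/σ²; posterior mean is the precision-weighted average of μ₀ and x̄.
σ₀² = 56.49² = 3191.1201, σ² = 66.64² = 4440.8896; σ² + n·σ₀² = 4440.8896 + 13·3191.1201 = 45925.4509.
Posterior precision = 1/σ₀² + n/σ² = 1/3191.1201 + 13/4440.8896 = (σ² + n·σ₀²)/(σ₀²σ²) = 45925.4509/(3191.1201·4440.8896); posterior variance σₙ² = σ₀²σ²/(σ² + n·σ₀²) = 3191.1201·4440.8896/45925.4509 = 308.574261.
Predictive variance for one new observation = σₙ² + σ² = 3191.1201·4440.8896/45925.4509 + 4440.8896 = σ²·(σ₀² + 45925.4509)/45925.4509 = 4440.8896·49116.571/45925.4509 = 4749.463861; SD = √(4440.8896·49116.571/45925.4509) = 68.9164.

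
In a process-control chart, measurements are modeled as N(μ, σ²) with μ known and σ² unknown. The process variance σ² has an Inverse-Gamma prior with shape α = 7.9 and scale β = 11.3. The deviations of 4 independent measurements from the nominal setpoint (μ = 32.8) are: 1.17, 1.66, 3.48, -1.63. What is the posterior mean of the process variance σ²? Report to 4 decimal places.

With known mean μ and an Inverse-Gamma(α, β) prior on σ², the Normal likelihood is conjugate: posterior is Inv-Gamma(α + n/2, β + Σ(xᵢ−μ)²/2).
Σ(xᵢ−μ)² = (1.17)² + (1.66)² + (3.48)² + (-1.63)² = 18.8918.
Posterior: Inv-Gamma(7.9 + 4/2, 11.3 + 18.8918/2) = Inv-Gamma(9.90, 20.74590).
E[σ²|data] = β/(α−1) = 20.74590/8.90 = 2.3310.

2.3310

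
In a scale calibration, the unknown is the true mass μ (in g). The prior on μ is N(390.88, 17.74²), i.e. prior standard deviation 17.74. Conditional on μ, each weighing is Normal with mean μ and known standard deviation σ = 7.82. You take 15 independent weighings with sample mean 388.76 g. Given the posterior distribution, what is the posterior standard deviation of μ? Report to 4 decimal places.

2.0062

For Normal data with known variance σ², a Normal(μ₀, σ₀²) prior on μ is conjugate. Posterior precision = 1/σ₀² + n/σ²; posterior mean is the precision-weighted average of μ₀ and x̄.
σ₀² = 17.74² = 314.7076, σ² = 7.82² = 61.1524; σ² + n·σ₀² = 61.1524 + 15·314.7076 = 4781.7664.
Posterior precision = 1/σ₀² + n/σ² = 1/314.7076 + 15/61.1524 = (σ² + n·σ₀²)/(σ₀²σ²) = 4781.7664/(314.7076·61.1524); posterior variance σₙ² = σ₀²σ²/(σ² + n·σ₀²) = 314.7076·61.1524/4781.7664 = 4.024690.
Posterior SD = √σₙ² = √(314.7076·61.1524/4781.7664) = 2.0062.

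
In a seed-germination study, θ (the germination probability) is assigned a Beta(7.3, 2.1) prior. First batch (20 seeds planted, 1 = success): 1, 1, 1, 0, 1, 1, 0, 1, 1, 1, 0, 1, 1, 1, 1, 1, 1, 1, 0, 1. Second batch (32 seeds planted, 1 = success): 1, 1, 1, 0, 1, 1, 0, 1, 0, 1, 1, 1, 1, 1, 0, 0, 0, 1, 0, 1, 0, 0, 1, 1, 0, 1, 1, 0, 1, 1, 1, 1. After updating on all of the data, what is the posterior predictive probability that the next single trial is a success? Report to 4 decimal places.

0.7215

The Beta prior is conjugate to a Binomial/Bernoulli likelihood; the update adds successes to α and failures to β.
After batch 1: Beta(7.3+16, 2.1+4) = Beta(23.3, 6.1).
After batch 2: Beta(23.3+21, 6.1+11) = Beta(44.3, 17.1).
For a single future Bernoulli trial, P(success | data) = α/(α+β) = 0.7215.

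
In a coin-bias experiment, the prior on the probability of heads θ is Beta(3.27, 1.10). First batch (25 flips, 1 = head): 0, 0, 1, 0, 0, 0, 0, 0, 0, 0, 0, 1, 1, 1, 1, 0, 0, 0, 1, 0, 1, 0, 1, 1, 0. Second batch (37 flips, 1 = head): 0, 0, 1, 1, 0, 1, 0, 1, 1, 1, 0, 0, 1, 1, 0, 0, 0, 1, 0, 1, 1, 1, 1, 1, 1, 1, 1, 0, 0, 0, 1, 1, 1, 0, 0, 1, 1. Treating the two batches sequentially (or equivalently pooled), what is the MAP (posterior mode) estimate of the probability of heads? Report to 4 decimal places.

The Beta prior is conjugate to a Binomial/Bernoulli likelihood; the update adds successes to α and failures to β.
After batch 1: Beta(3.27+9, 1.10+16) = Beta(12.27, 17.10).
After batch 2: Beta(12.27+22, 17.10+15) = Beta(34.27, 32.10).
Mode of Beta(a,b) for a,b>1 is (a−1)/(a+b−2) = 33.27/64.37 = 0.5169.

0.5169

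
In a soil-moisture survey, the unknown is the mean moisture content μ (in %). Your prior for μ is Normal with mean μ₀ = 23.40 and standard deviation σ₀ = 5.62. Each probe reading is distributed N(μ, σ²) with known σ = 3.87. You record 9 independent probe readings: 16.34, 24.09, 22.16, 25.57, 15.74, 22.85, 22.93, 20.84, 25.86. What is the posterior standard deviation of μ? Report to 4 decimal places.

For Normal data with known variance σ², a Normal(μ₀, σ₀²) prior on μ is conjugate. Posterior precision = 1/σ₀² + n/σ²; posterior mean is the precision-weighted average of μ₀ and x̄.
σ₀² = 5.62² = 31.5844, σ² = 3.87² = 14.9769; σ² + n·σ₀² = 14.9769 + 9·31.5844 = 299.2365.
Posterior precision = 1/σ₀² + n/σ² = 1/31.5844 + 9/14.9769 = (σ² + n·σ₀²)/(σ₀²σ²) = 299.2365/(31.5844·14.9769); posterior variance σₙ² = σ₀²σ²/(σ² + n·σ₀²) = 31.5844·14.9769/299.2365 = 1.580811.
Posterior SD = √σₙ² = √(31.5844·14.9769/299.2365) = 1.2573.

1.2573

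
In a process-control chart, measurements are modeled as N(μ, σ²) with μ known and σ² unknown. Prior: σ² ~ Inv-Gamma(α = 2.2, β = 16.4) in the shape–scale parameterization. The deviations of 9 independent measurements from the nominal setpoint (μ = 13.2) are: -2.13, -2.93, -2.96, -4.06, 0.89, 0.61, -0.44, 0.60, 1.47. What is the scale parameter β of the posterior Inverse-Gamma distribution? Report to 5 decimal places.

With known mean μ and an Inverse-Gamma(α, β) prior on σ², the Normal likelihood is conjugate: posterior is Inv-Gamma(α + n/2, β + Σ(xᵢ−μ)²/2).
Σ(xᵢ−μ)² = (-2.13)² + (-2.93)² + (-2.96)² + (-4.06)² + (0.89)² + (0.61)² + (-0.44)² + (0.60)² + (1.47)² = 42.2457.
Posterior: Inv-Gamma(2.2 + 9/2, 16.4 + 42.2457/2) = Inv-Gamma(6.70, 37.52285).
Posterior β = 37.52285.

37.52285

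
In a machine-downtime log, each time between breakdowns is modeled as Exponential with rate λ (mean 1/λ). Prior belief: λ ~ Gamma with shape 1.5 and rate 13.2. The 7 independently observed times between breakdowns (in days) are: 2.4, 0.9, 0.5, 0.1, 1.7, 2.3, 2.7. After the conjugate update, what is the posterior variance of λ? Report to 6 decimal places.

0.015006

With a Gamma(shape α, rate β) prior on the exponential rate λ, the posterior after n observations with total T = Σxᵢ is Gamma(α+n, β+T).
Sum of observations T = 10.6 days; n = 7.
Posterior: Gamma(1.5+7, 13.2+10.6) = Gamma(8.5, 23.8).
Var = α/β² = 0.015006.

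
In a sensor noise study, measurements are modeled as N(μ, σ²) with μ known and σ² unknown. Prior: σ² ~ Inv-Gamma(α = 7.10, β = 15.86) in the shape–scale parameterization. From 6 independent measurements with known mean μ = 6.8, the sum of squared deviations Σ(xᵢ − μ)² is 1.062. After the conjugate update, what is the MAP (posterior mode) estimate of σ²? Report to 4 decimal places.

With known mean μ and an Inverse-Gamma(α, β) prior on σ², the Normal likelihood is conjugate: posterior is Inv-Gamma(α + n/2, β + Σ(xᵢ−μ)²/2).
Posterior: Inv-Gamma(7.10 + 6/2, 15.86 + 1.062/2) = Inv-Gamma(10.10, 16.3910).
Mode = β/(α+1) = 16.3910/11.10 = 1.4767.

1.4767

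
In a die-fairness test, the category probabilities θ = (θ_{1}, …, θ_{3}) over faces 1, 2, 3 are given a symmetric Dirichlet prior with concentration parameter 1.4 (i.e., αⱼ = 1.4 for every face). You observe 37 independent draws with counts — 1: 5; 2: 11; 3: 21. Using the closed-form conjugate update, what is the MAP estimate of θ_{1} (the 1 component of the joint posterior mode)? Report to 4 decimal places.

0.1414

The Dirichlet prior is conjugate to the Multinomial likelihood: each posterior αⱼ = prior αⱼ + observed count nⱼ.
Posterior concentration: (6.4, 12.4, 22.4), total = 41.2.
Joint mode component: (α_{1}−1)/(Σα−K) = 5.4/38.2 = 0.1414.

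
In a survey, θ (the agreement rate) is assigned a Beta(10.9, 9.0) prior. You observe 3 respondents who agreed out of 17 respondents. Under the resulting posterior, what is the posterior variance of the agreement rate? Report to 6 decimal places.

0.006195

The Beta prior is conjugate to a Binomial/Bernoulli likelihood; the update adds successes to α and failures to β.
Posterior: Beta(α+k, β+n−k) = Beta(10.9+3, 9.0+14) = Beta(13.9, 23.0).
Var = αβ/((α+β)²(α+β+1)) = 13.9·23.0/(36.9²·37.9) = 0.006195.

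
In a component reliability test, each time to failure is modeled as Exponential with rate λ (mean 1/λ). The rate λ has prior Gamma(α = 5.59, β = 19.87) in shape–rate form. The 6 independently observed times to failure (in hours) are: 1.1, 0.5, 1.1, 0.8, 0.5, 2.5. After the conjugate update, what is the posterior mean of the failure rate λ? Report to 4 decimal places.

With a Gamma(shape α, rate β) prior on the exponential rate λ, the posterior after n observations with total T = Σxᵢ is Gamma(α+n, β+T).
Sum of observations T = 6.5 hours; n = 6.
Posterior: Gamma(5.59+6, 19.87+6.5) = Gamma(11.59, 26.37).
Posterior mean of λ = α/β = 11.59/26.37 = 0.4395.

0.4395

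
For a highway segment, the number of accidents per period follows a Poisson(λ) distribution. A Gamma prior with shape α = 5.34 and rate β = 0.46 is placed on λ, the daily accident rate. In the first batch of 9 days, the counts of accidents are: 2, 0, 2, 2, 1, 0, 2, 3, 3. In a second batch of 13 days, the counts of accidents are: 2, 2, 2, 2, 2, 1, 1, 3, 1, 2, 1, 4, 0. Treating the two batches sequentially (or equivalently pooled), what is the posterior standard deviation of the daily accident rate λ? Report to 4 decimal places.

0.2931

With a Gamma(shape α, rate β) prior, the Poisson likelihood is conjugate: the posterior is Gamma(α + ΣXᵢ, β + n).
Batch 1: sum of counts S = 15 over n = 9 days.
After batch 1: Gamma(α+S, β+n) = Gamma(5.34+15, 0.46+9) = Gamma(20.34, 9.46).
Batch 2: sum of counts S = 23 over n = 13 days.
After batch 2: Gamma(α+S, β+n) = Gamma(20.34+23, 9.46+13) = Gamma(43.34, 22.46).
SD = √α/β = √43.34/22.46 = 0.2931.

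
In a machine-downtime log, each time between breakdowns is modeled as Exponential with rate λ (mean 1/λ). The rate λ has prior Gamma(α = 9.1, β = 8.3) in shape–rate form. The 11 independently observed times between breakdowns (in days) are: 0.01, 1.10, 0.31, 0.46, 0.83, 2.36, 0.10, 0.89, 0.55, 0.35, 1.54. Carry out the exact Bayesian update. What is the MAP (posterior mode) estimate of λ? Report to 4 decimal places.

1.1369

With a Gamma(shape α, rate β) prior on the exponential rate λ, the posterior after n observations with total T = Σxᵢ is Gamma(α+n, β+T).
Sum of observations T = 8.50 days; n = 11.
Posterior: Gamma(9.1+11, 8.3+8.50) = Gamma(20.1, 16.80).
Mode = (α−1)/β = 1.1369.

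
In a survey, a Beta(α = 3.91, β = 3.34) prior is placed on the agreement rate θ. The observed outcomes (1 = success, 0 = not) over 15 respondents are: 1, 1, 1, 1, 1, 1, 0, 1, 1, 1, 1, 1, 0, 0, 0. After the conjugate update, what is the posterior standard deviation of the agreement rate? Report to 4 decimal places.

0.0975

The Beta prior is conjugate to a Binomial/Bernoulli likelihood; the update adds successes to α and failures to β.
Posterior: Beta(α+k, β+n−k) = Beta(3.91+11, 3.34+4) = Beta(14.91, 7.34).
Var = αβ/((α+β)²(α+β+1)) = 14.91·7.34/(22.25²·23.25) = 0.00950803; SD = √0.00950803 = 0.0975.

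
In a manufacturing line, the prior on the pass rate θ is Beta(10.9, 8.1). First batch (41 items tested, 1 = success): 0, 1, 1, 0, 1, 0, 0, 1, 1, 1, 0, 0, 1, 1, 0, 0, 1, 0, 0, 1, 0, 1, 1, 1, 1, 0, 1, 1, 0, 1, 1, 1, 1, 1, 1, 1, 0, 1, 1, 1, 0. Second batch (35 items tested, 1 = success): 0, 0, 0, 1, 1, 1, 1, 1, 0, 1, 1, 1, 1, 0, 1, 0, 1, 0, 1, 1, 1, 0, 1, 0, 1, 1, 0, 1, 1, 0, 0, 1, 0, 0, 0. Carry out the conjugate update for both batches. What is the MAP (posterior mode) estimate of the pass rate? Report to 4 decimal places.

0.6011

The Beta prior is conjugate to a Binomial/Bernoulli likelihood; the update adds successes to α and failures to β.
After batch 1: Beta(10.9+26, 8.1+15) = Beta(36.9, 23.1).
After batch 2: Beta(36.9+20, 23.1+15) = Beta(56.9, 38.1).
Mode of Beta(a,b) for a,b>1 is (a−1)/(a+b−2) = 55.9/93.0 = 0.6011.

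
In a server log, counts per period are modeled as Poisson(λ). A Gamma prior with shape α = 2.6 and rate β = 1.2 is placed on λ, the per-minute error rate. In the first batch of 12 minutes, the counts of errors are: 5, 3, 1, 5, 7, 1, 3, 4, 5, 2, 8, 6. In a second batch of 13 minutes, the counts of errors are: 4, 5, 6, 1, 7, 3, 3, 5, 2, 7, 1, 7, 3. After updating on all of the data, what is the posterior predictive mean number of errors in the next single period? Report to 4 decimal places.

With a Gamma(shape α, rate β) prior, the Poisson likelihood is conjugate: the posterior is Gamma(α + ΣXᵢ, β + n).
Batch 1: sum of counts S = 50 over n = 12 minutes.
After batch 1: Gamma(α+S, β+n) = Gamma(2.6+50, 1.2+12) = Gamma(52.6, 13.2).
Batch 2: sum of counts S = 54 over n = 13 minutes.
After batch 2: Gamma(α+S, β+n) = Gamma(52.6+54, 13.2+13) = Gamma(106.6, 26.2).
The predictive distribution for one future period is NegBinom with mean α/β = 4.0687.

4.0687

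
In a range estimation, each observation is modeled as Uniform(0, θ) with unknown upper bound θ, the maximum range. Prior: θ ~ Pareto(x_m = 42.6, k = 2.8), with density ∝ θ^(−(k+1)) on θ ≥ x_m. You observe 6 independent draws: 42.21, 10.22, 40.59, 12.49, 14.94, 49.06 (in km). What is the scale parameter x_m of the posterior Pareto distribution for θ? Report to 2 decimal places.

49.06

A Pareto(scale x_m, shape k) prior on the upper bound θ of Uniform(0, θ) is conjugate: posterior is Pareto(max(x_m, max xᵢ), k + n).
Sample maximum = 49.06; prior scale x_m = 42.6 → posterior scale = max = 49.06.
Posterior shape = 2.8 + 6 = 8.8.
Posterior scale x_m = 49.06.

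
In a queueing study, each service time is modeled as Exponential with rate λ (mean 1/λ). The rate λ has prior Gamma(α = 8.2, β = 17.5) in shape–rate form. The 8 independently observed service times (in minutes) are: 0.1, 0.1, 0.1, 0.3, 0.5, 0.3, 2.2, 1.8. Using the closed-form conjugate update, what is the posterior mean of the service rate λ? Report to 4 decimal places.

With a Gamma(shape α, rate β) prior on the exponential rate λ, the posterior after n observations with total T = Σxᵢ is Gamma(α+n, β+T).
Sum of observations T = 5.4 minutes; n = 8.
Posterior: Gamma(8.2+8, 17.5+5.4) = Gamma(16.2, 22.9).
Posterior mean of λ = α/β = 16.2/22.9 = 0.7074.

0.7074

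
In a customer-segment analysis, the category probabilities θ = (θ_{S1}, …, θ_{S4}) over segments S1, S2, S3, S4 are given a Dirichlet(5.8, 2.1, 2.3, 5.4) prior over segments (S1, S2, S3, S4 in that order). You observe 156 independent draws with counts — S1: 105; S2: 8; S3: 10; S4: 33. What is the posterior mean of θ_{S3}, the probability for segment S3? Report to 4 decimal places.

The Dirichlet prior is conjugate to the Multinomial likelihood: each posterior αⱼ = prior αⱼ + observed count nⱼ.
Posterior concentration: (110.8, 10.1, 12.3, 38.4), total = 171.6.
E[θ_{S3}|data] = α_{S3}/Σα = 12.3/171.6 = 0.0717.

0.0717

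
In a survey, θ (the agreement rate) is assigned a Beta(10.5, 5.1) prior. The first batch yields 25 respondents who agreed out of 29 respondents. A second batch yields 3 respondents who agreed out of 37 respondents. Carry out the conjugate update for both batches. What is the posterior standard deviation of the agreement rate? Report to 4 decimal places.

The Beta prior is conjugate to a Binomial/Bernoulli likelihood; the update adds successes to α and failures to β.
After batch 1: Beta(10.5+25, 5.1+4) = Beta(35.5, 9.1).
After batch 2: Beta(35.5+3, 9.1+34) = Beta(38.5, 43.1).
Var = αβ/((α+β)²(α+β+1)) = 38.5·43.1/(81.6²·82.6) = 0.00301702; SD = √0.00301702 = 0.0549.

0.0549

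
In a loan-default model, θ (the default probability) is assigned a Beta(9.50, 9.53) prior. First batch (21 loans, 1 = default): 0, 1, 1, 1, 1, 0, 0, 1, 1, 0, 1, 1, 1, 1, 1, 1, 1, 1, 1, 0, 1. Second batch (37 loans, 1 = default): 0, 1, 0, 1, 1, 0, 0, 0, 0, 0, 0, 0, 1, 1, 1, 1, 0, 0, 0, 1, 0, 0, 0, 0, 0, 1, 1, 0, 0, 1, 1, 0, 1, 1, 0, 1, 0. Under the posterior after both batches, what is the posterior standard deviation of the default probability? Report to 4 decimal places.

0.0565

The Beta prior is conjugate to a Binomial/Bernoulli likelihood; the update adds successes to α and failures to β.
After batch 1: Beta(9.50+16, 9.53+5) = Beta(25.50, 14.53).
After batch 2: Beta(25.50+15, 14.53+22) = Beta(40.50, 36.53).
Var = αβ/((α+β)²(α+β+1)) = 40.50·36.53/(77.03²·78.03) = 0.00319539; SD = √0.00319539 = 0.0565.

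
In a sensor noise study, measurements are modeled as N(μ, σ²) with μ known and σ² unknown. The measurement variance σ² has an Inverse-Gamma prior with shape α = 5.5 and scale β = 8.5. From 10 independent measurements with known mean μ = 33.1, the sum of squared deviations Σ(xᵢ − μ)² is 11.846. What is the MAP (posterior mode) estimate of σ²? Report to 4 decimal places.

With known mean μ and an Inverse-Gamma(α, β) prior on σ², the Normal likelihood is conjugate: posterior is Inv-Gamma(α + n/2, β + Σ(xᵢ−μ)²/2).
Posterior: Inv-Gamma(5.5 + 10/2, 8.5 + 11.846/2) = Inv-Gamma(10.50, 14.4230).
Mode = β/(α+1) = 14.4230/11.50 = 1.2542.

1.2542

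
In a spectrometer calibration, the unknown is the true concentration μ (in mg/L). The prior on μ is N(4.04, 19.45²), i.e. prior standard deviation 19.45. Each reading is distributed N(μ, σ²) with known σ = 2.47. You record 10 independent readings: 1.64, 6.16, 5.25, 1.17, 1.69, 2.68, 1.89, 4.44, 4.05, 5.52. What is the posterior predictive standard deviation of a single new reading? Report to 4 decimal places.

2.5904

For Normal data with known variance σ², a Normal(μ₀, σ₀²) prior on μ is conjugate. Posterior precision = 1/σ₀² + n/σ²; posterior mean is the precision-weighted average of μ₀ and x̄.
σ₀² = 19.45² = 378.3025, σ² = 2.47² = 6.1009; σ² + n·σ₀² = 6.1009 + 10·378.3025 = 3789.1259.
Posterior precision = 1/σ₀² + n/σ² = 1/378.3025 + 10/6.1009 = (σ² + n·σ₀²)/(σ₀²σ²) = 3789.1259/(378.3025·6.1009); posterior variance σₙ² = σ₀²σ²/(σ² + n·σ₀²) = 378.3025·6.1009/3789.1259 = 0.609108.
Predictive variance for one new observation = σₙ² + σ² = 378.3025·6.1009/3789.1259 + 6.1009 = σ²·(σ₀² + 3789.1259)/3789.1259 = 6.1009·4167.4284/3789.1259 = 6.710008; SD = √(6.1009·4167.4284/3789.1259) = 2.5904.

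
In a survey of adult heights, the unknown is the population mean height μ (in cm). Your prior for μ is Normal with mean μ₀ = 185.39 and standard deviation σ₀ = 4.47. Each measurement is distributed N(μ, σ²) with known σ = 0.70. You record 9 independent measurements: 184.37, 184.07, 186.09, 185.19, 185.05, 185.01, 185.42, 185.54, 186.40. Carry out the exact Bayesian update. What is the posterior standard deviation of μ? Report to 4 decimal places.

For Normal data with known variance σ², a Normal(μ₀, σ₀²) prior on μ is conjugate. Posterior precision = 1/σ₀² + n/σ²; posterior mean is the precision-weighted average of μ₀ and x̄.
σ₀² = 4.47² = 19.9809, σ² = 0.70² = 0.49; σ² + n·σ₀² = 0.49 + 9·19.9809 = 180.3181.
Posterior precision = 1/σ₀² + n/σ² = 1/19.9809 + 9/0.49 = (σ² + n·σ₀²)/(σ₀²σ²) = 180.3181/(19.9809·0.49); posterior variance σₙ² = σ₀²σ²/(σ² + n·σ₀²) = 19.9809·0.49/180.3181 = 0.054296.
Posterior SD = √σₙ² = √(19.9809·0.49/180.3181) = 0.2330.

0.2330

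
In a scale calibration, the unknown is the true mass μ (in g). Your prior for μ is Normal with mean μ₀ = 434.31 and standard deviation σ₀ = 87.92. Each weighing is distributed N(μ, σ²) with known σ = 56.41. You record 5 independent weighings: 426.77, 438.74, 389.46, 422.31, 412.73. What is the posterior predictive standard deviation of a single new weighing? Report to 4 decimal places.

61.4011

For Normal data with known variance σ², a Normal(μ₀, σ₀²) prior on μ is conjugate. Posterior precision = 1/σ₀² + n/σ²; posterior mean is the precision-weighted average of μ₀ and x̄.
σ₀² = 87.92² = 7729.9264, σ² = 56.41² = 3182.0881; σ² + n·σ₀² = 3182.0881 + 5·7729.9264 = 41831.7201.
Posterior precision = 1/σ₀² + n/σ² = 1/7729.9264 + 5/3182.0881 = (σ² + n·σ₀²)/(σ₀²σ²) = 41831.7201/(7729.9264·3182.0881); posterior variance σₙ² = σ₀²σ²/(σ² + n·σ₀²) = 7729.9264·3182.0881/41831.7201 = 588.006105.
Predictive variance for one new observation = σₙ² + σ² = 7729.9264·3182.0881/41831.7201 + 3182.0881 = σ²·(σ₀² + 41831.7201)/41831.7201 = 3182.0881·49561.6465/41831.7201 = 3770.094205; SD = √(3182.0881·49561.6465/41831.7201) = 61.4011.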